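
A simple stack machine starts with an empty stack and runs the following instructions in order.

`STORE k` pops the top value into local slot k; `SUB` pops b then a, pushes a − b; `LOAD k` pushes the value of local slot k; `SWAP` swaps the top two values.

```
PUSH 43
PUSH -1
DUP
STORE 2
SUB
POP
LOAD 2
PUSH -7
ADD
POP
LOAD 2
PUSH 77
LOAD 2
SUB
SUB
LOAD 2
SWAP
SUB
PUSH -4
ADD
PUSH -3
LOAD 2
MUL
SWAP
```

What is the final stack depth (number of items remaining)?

PUSH 43 -> [43]
PUSH -1 -> [43, -1]
DUP     -> [43, -1, -1]
STORE 2 -> [43, -1]
SUB     -> [44]
POP     -> []
LOAD 2  -> [-1]
PUSH -7 -> [-1, -7]
ADD     -> [-8]
POP     -> []
LOAD 2  -> [-1]
PUSH 77 -> [-1, 77]
LOAD 2  -> [-1, 77, -1]
SUB     -> [-1, 78]
SUB     -> [-79]
LOAD 2  -> [-79, -1]
SWAP    -> [-1, -79]
SUB     -> [78]
PUSH -4 -> [78, -4]
ADD     -> [74]
PUSH -3 -> [74, -3]
LOAD 2  -> [74, -3, -1]
MUL     -> [74, 3]
SWAP    -> [3, 74]

2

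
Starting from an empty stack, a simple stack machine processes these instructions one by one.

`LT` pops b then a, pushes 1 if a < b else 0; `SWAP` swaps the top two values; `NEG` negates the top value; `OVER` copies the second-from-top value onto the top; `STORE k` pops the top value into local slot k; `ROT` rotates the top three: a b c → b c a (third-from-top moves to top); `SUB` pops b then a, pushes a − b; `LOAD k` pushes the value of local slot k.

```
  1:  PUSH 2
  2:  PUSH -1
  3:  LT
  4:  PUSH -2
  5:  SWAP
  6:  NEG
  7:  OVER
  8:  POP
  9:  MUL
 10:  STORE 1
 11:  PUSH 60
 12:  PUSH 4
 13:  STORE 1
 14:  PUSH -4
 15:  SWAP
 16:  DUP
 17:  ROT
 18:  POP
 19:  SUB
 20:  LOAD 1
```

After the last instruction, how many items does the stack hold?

PUSH 2  → [2]
PUSH -1 → [2, -1]
LT      → [0]
PUSH -2 → [0, -2]
SWAP    → [-2, 0]
NEG     → [-2, 0]
OVER    → [-2, 0, -2]
POP     → [-2, 0]
MUL     → [0]
STORE 1 → []
PUSH 60 → [60]
PUSH 4  → [60, 4]
STORE 1 → [60]
PUSH -4 → [60, -4]
SWAP    → [-4, 60]
DUP     → [-4, 60, 60]
ROT     → [60, 60, -4]
POP     → [60, 60]
SUB     → [0]
LOAD 1  → [0, 4]

2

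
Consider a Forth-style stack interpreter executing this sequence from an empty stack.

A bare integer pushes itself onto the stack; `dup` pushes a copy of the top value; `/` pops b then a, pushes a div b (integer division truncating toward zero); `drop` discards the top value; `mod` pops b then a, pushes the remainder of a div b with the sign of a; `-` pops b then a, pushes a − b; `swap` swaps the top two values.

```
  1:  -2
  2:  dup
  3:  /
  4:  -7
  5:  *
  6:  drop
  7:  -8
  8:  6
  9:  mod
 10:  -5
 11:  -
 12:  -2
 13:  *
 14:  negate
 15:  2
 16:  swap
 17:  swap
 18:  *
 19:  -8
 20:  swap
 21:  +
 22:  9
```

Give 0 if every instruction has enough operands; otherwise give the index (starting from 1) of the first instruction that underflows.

-2     -> [-2]
dup    -> [-2, -2]
/      -> [1]
-7     -> [1, -7]
*      -> [-7]
drop   -> []
-8     -> [-8]
6      -> [-8, 6]
mod    -> [-2]
-5     -> [-2, -5]
-      -> [3]
-2     -> [3, -2]
*      -> [-6]
negate -> [6]
2      -> [6, 2]
swap   -> [2, 6]
swap   -> [6, 2]
*      -> [12]
-8     -> [12, -8]
swap   -> [-8, 12]
+      -> [4]
9      -> [4, 9]

0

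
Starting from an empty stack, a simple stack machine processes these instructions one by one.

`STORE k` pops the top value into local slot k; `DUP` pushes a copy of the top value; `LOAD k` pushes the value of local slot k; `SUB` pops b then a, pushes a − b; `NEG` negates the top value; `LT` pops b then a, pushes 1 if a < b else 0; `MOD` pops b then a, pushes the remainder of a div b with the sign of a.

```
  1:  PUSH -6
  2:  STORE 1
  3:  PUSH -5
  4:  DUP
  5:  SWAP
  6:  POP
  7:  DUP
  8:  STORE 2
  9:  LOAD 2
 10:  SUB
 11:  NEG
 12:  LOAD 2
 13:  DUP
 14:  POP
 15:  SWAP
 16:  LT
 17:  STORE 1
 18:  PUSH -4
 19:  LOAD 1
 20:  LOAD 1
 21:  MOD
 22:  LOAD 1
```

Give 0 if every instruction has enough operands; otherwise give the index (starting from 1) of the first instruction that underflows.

PUSH -6 : -6
STORE 1 : (empty)
PUSH -5 : -5
DUP     : -5 -5
SWAP    : -5 -5
POP     : -5
DUP     : -5 -5
STORE 2 : -5
LOAD 2  : -5 -5
SUB     : 0
NEG     : 0
LOAD 2  : 0 -5
DUP     : 0 -5 -5
POP     : 0 -5
SWAP    : -5 0
LT      : 1
STORE 1 : (empty)
PUSH -4 : -4
LOAD 1  : -4 1
LOAD 1  : -4 1 1
MOD     : -4 0
LOAD 1  : -4 0 1

0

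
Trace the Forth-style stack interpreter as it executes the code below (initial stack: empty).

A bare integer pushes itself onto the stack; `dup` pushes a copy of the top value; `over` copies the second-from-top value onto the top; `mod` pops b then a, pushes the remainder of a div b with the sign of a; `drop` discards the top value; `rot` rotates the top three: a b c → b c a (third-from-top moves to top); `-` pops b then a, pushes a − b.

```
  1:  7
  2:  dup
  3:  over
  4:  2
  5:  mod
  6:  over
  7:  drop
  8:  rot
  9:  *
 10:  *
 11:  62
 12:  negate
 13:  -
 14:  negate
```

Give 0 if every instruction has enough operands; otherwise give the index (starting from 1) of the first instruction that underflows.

0

7      → [7]
dup    → [7, 7]
over   → [7, 7, 7]
2      → [7, 7, 7, 2]
mod    → [7, 7, 1]
over   → [7, 7, 1, 7]
drop   → [7, 7, 1]
rot    → [7, 1, 7]
*      → [7, 7]
*      → [49]
62     → [49, 62]
negate → [49, -62]
-      → [111]
negate → [-111]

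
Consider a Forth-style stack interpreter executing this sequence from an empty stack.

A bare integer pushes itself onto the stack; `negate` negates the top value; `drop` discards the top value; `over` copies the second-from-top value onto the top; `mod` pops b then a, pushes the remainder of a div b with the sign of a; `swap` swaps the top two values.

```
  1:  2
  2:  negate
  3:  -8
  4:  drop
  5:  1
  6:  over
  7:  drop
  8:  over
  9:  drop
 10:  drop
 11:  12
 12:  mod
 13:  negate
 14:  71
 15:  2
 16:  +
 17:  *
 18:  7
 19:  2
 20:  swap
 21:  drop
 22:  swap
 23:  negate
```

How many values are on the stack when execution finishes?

2

2       2
negate  -2
-8      -2 -8
drop    -2
1       -2 1
over    -2 1 -2
drop    -2 1
over    -2 1 -2
drop    -2 1
drop    -2
12      -2 12
mod     -2
negate  2
71      2 71
2       2 71 2
+       2 73
*       146
7       146 7
2       146 7 2
swap    146 2 7
drop    146 2
swap    2 146
negate  2 -146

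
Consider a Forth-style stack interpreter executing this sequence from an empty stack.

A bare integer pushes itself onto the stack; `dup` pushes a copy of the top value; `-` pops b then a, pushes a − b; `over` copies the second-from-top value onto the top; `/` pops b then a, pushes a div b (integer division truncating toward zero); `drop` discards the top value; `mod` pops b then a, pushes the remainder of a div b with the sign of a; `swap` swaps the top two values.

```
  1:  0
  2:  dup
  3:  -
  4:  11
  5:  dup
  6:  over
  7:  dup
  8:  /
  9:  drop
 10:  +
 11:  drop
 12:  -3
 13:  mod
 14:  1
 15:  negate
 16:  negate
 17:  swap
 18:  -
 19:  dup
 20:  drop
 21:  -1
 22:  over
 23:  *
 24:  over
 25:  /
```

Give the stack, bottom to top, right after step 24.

0      → [0]
dup    → [0, 0]
-      → [0]
11     → [0, 11]
dup    → [0, 11, 11]
over   → [0, 11, 11, 11]
dup    → [0, 11, 11, 11, 11]
/      → [0, 11, 11, 1]
drop   → [0, 11, 11]
+      → [0, 22]
drop   → [0]
-3     → [0, -3]
mod    → [0]
1      → [0, 1]
negate → [0, -1]
negate → [0, 1]
swap   → [1, 0]
-      → [1]
dup    → [1, 1]
drop   → [1]
-1     → [1, -1]
over   → [1, -1, 1]
*      → [1, -1]
over   → [1, -1, 1]

[1, -1, 1]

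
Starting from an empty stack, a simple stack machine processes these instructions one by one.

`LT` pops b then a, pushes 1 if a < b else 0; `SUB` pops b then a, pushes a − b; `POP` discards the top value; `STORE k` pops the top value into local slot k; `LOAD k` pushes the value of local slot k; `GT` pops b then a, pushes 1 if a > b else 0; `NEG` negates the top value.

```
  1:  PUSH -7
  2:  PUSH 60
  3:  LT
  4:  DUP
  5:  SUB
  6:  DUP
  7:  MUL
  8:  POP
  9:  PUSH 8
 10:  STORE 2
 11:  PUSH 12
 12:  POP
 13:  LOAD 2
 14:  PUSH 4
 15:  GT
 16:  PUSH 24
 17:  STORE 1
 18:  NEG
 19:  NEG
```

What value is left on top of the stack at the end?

1

PUSH -7 : -7
PUSH 60 : -7 60
LT      : 1
DUP     : 1 1
SUB     : 0
DUP     : 0 0
MUL     : 0
POP     : (empty)
PUSH 8  : 8
STORE 2 : (empty)
PUSH 12 : 12
POP     : (empty)
LOAD 2  : 8
PUSH 4  : 8 4
GT      : 1
PUSH 24 : 1 24
STORE 1 : 1
NEG     : -1
NEG     : 1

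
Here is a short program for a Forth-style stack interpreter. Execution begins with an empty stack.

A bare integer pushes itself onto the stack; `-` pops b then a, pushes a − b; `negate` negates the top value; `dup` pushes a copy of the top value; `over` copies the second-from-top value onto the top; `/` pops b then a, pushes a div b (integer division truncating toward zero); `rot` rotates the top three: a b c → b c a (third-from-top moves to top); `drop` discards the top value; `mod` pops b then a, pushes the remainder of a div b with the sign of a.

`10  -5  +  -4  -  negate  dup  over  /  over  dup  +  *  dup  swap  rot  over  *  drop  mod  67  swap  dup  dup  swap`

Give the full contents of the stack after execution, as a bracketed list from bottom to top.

[67, 0, 0, 0]

10     -> 10
-5     -> 10 -5
+      -> 5
-4     -> 5 -4
-      -> 9
negate -> -9
dup    -> -9 -9
over   -> -9 -9 -9
/      -> -9 1
over   -> -9 1 -9
dup    -> -9 1 -9 -9
+      -> -9 1 -18
*      -> -9 -18
dup    -> -9 -18 -18
swap   -> -9 -18 -18
rot    -> -18 -18 -9
over   -> -18 -18 -9 -18
*      -> -18 -18 162
drop   -> -18 -18
mod    -> 0
67     -> 0 67
swap   -> 67 0
dup    -> 67 0 0
dup    -> 67 0 0 0
swap   -> 67 0 0 0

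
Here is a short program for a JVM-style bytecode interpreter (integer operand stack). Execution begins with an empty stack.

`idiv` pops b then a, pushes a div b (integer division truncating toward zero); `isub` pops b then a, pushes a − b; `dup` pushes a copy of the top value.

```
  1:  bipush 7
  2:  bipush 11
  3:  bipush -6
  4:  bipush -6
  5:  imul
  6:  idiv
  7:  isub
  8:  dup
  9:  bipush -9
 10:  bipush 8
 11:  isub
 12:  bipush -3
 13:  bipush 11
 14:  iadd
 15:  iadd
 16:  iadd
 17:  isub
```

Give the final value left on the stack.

bipush 7  → [7]
bipush 11 → [7, 11]
bipush -6 → [7, 11, -6]
bipush -6 → [7, 11, -6, -6]
imul      → [7, 11, 36]
idiv      → [7, 0]
isub      → [7]
dup       → [7, 7]
bipush -9 → [7, 7, -9]
bipush 8  → [7, 7, -9, 8]
isub      → [7, 7, -17]
bipush -3 → [7, 7, -17, -3]
bipush 11 → [7, 7, -17, -3, 11]
iadd      → [7, 7, -17, 8]
iadd      → [7, 7, -9]
iadd      → [7, -2]
isub      → [9]

9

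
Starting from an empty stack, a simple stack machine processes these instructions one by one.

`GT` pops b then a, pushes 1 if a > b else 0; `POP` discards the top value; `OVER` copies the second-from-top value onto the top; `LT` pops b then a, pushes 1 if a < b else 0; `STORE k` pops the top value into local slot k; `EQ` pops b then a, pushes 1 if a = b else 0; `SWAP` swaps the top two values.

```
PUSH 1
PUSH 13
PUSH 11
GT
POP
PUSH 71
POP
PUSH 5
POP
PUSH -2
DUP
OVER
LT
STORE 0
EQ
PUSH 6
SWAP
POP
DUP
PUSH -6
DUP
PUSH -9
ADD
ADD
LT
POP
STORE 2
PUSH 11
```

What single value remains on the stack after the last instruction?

PUSH 1   [1]
PUSH 13  [1, 13]
PUSH 11  [1, 13, 11]
GT       [1, 1]
POP      [1]
PUSH 71  [1, 71]
POP      [1]
PUSH 5   [1, 5]
POP      [1]
PUSH -2  [1, -2]
DUP      [1, -2, -2]
OVER     [1, -2, -2, -2]
LT       [1, -2, 0]
STORE 0  [1, -2]
EQ       [0]
PUSH 6   [0, 6]
SWAP     [6, 0]
POP      [6]
DUP      [6, 6]
PUSH -6  [6, 6, -6]
DUP      [6, 6, -6, -6]
PUSH -9  [6, 6, -6, -6, -9]
ADD      [6, 6, -6, -15]
ADD      [6, 6, -21]
LT       [6, 0]
POP      [6]
STORE 2  []
PUSH 11  [11]

11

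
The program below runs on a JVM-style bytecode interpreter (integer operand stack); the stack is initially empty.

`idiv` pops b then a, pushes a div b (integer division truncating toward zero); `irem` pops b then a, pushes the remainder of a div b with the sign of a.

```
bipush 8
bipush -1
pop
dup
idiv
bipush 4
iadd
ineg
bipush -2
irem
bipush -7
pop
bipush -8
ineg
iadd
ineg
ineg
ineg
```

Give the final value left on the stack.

bipush 8   8
bipush -1  8 -1
pop        8
dup        8 8
idiv       1
bipush 4   1 4
iadd       5
ineg       -5
bipush -2  -5 -2
irem       -1
bipush -7  -1 -7
pop        -1
bipush -8  -1 -8
ineg       -1 8
iadd       7
ineg       -7
ineg       7
ineg       -7

-7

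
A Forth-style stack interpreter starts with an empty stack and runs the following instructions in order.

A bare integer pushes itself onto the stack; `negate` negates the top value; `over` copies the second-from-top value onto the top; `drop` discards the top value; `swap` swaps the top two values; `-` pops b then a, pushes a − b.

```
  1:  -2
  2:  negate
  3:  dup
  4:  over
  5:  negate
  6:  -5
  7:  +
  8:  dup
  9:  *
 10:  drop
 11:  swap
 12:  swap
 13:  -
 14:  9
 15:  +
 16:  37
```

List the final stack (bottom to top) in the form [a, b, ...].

-2     -> -2
negate -> 2
dup    -> 2 2
over   -> 2 2 2
negate -> 2 2 -2
-5     -> 2 2 -2 -5
+      -> 2 2 -7
dup    -> 2 2 -7 -7
*      -> 2 2 49
drop   -> 2 2
swap   -> 2 2
swap   -> 2 2
-      -> 0
9      -> 0 9
+      -> 9
37     -> 9 37

[9, 37]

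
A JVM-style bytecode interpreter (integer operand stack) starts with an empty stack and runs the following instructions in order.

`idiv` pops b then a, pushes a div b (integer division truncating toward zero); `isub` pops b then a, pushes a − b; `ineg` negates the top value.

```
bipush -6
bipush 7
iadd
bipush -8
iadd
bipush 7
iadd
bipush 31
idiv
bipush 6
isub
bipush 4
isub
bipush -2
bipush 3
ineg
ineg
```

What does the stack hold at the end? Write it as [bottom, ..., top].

bipush -6  [-6]
bipush 7   [-6, 7]
iadd       [1]
bipush -8  [1, -8]
iadd       [-7]
bipush 7   [-7, 7]
iadd       [0]
bipush 31  [0, 31]
idiv       [0]
bipush 6   [0, 6]
isub       [-6]
bipush 4   [-6, 4]
isub       [-10]
bipush -2  [-10, -2]
bipush 3   [-10, -2, 3]
ineg       [-10, -2, -3]
ineg       [-10, -2, 3]

[-10, -2, 3]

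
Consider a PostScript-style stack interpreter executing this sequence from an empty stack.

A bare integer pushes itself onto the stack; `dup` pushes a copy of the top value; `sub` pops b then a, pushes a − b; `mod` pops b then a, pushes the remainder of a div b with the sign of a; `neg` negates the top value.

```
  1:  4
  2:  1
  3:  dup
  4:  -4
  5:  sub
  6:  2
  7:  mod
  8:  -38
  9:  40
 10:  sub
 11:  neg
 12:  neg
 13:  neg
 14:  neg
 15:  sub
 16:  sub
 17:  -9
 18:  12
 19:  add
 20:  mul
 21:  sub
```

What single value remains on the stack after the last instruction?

238

4   -> [4]
1   -> [4, 1]
dup -> [4, 1, 1]
-4  -> [4, 1, 1, -4]
sub -> [4, 1, 5]
2   -> [4, 1, 5, 2]
mod -> [4, 1, 1]
-38 -> [4, 1, 1, -38]
40  -> [4, 1, 1, -38, 40]
sub -> [4, 1, 1, -78]
neg -> [4, 1, 1, 78]
neg -> [4, 1, 1, -78]
neg -> [4, 1, 1, 78]
neg -> [4, 1, 1, -78]
sub -> [4, 1, 79]
sub -> [4, -78]
-9  -> [4, -78, -9]
12  -> [4, -78, -9, 12]
add -> [4, -78, 3]
mul -> [4, -234]
sub -> [238]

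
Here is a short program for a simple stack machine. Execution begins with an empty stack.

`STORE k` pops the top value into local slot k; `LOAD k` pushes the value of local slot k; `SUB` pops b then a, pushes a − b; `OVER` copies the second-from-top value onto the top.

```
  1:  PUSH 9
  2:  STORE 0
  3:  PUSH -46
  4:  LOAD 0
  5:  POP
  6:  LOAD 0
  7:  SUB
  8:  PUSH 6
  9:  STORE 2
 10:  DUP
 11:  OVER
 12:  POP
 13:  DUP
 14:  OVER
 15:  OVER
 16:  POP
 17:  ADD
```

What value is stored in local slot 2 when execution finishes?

6

PUSH 9    [9]
STORE 0   []
PUSH -46  [-46]
LOAD 0    [-46, 9]
POP       [-46]
LOAD 0    [-46, 9]
SUB       [-55]
PUSH 6    [-55, 6]
STORE 2   [-55]
DUP       [-55, -55]
OVER      [-55, -55, -55]
POP       [-55, -55]
DUP       [-55, -55, -55]
OVER      [-55, -55, -55, -55]
OVER      [-55, -55, -55, -55, -55]
POP       [-55, -55, -55, -55]
ADD       [-55, -55, -110]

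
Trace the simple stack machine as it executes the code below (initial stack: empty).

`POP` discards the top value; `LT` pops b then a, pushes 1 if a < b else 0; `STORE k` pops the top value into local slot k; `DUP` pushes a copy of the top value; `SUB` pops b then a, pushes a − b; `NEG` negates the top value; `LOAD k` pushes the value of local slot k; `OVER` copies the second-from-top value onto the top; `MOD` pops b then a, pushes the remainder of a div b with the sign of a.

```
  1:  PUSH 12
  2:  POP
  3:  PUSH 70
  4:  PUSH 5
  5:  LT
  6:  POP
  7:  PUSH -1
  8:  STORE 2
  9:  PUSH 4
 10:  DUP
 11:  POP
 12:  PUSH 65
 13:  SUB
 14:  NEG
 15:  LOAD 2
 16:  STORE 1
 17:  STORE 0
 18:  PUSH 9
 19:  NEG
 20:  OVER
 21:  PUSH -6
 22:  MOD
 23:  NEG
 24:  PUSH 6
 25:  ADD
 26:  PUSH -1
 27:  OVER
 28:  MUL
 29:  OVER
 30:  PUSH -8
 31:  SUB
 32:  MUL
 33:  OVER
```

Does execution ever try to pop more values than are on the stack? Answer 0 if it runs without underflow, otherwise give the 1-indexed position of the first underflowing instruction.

PUSH 12  [12]
POP      []
PUSH 70  [70]
PUSH 5   [70, 5]
LT       [0]
POP      []
PUSH -1  [-1]
STORE 2  []
PUSH 4   [4]
DUP      [4, 4]
POP      [4]
PUSH 65  [4, 65]
SUB      [-61]
NEG      [61]
LOAD 2   [61, -1]
STORE 1  [61]
STORE 0  []
PUSH 9   [9]
NEG      [-9]
OVER  — needs 2 operands, stack has 1 → underflow

20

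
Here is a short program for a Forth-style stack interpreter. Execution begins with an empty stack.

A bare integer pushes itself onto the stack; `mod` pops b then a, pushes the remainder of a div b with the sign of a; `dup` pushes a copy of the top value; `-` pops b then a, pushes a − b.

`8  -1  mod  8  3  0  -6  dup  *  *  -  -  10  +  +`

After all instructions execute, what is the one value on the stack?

8   : [8]
-1  : [8, -1]
mod : [0]
8   : [0, 8]
3   : [0, 8, 3]
0   : [0, 8, 3, 0]
-6  : [0, 8, 3, 0, -6]
dup : [0, 8, 3, 0, -6, -6]
*   : [0, 8, 3, 0, 36]
*   : [0, 8, 3, 0]
-   : [0, 8, 3]
-   : [0, 5]
10  : [0, 5, 10]
+   : [0, 15]
+   : [15]

15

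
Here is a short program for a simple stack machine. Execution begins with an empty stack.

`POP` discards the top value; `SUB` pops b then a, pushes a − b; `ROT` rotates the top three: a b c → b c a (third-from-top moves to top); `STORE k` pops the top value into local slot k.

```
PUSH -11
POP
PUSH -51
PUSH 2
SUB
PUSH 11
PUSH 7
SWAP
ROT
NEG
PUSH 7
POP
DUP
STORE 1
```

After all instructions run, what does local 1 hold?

PUSH -11 -> [-11]
POP      -> []
PUSH -51 -> [-51]
PUSH 2   -> [-51, 2]
SUB      -> [-53]
PUSH 11  -> [-53, 11]
PUSH 7   -> [-53, 11, 7]
SWAP     -> [-53, 7, 11]
ROT      -> [7, 11, -53]
NEG      -> [7, 11, 53]
PUSH 7   -> [7, 11, 53, 7]
POP      -> [7, 11, 53]
DUP      -> [7, 11, 53, 53]
STORE 1  -> [7, 11, 53]

53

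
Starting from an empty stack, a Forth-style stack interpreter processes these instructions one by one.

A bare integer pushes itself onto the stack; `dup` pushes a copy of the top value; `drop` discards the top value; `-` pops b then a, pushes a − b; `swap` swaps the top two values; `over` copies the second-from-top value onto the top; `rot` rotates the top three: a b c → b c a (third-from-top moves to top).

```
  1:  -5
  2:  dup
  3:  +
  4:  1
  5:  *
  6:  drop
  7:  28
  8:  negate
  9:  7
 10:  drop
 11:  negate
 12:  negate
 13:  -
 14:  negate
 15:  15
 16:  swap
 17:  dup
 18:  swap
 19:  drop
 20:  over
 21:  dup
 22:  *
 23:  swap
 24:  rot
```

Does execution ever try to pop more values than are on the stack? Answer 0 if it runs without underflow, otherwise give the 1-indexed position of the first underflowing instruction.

13

-5     → [-5]
dup    → [-5, -5]
+      → [-10]
1      → [-10, 1]
*      → [-10]
drop   → []
28     → [28]
negate → [-28]
7      → [-28, 7]
drop   → [-28]
negate → [28]
negate → [-28]
-  — needs 2 operands, stack has 1 → underflow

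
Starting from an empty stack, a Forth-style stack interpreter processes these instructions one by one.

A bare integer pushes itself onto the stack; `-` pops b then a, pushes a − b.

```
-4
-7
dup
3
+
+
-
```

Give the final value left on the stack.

-4   [-4]
-7   [-4, -7]
dup  [-4, -7, -7]
3    [-4, -7, -7, 3]
+    [-4, -7, -4]
+    [-4, -11]
-    [7]

7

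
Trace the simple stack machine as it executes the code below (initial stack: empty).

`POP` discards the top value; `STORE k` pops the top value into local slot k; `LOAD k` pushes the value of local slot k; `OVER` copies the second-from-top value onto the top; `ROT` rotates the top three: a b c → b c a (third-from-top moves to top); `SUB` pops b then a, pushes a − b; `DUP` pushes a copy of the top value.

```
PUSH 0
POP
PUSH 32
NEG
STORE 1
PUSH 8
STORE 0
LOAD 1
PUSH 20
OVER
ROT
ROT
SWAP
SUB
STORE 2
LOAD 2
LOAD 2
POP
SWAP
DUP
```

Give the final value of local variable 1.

PUSH 0  → 0
POP     → (empty)
PUSH 32 → 32
NEG     → -32
STORE 1 → (empty)
PUSH 8  → 8
STORE 0 → (empty)
LOAD 1  → -32
PUSH 20 → -32 20
OVER    → -32 20 -32
ROT     → 20 -32 -32
ROT     → -32 -32 20
SWAP    → -32 20 -32
SUB     → -32 52
STORE 2 → -32
LOAD 2  → -32 52
LOAD 2  → -32 52 52
POP     → -32 52
SWAP    → 52 -32
DUP     → 52 -32 -32

-32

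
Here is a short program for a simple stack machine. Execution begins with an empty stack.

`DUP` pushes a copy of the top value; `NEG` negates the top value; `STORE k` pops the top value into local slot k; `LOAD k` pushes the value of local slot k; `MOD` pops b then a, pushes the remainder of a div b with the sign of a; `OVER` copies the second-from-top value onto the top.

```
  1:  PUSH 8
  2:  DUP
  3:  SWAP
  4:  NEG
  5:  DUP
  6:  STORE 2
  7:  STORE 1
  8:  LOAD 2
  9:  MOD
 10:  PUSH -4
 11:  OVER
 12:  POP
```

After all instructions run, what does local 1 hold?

-8

PUSH 8   8
DUP      8 8
SWAP     8 8
NEG      8 -8
DUP      8 -8 -8
STORE 2  8 -8
STORE 1  8
LOAD 2   8 -8
MOD      0
PUSH -4  0 -4
OVER     0 -4 0
POP      0 -4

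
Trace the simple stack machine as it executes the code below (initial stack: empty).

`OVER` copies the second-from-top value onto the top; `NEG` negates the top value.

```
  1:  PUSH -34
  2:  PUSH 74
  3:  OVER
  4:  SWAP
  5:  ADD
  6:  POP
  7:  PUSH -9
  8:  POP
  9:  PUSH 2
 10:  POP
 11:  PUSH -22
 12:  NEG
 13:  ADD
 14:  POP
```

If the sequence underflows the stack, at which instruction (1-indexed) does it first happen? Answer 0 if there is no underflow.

0

PUSH -34 → -34
PUSH 74  → -34 74
OVER     → -34 74 -34
SWAP     → -34 -34 74
ADD      → -34 40
POP      → -34
PUSH -9  → -34 -9
POP      → -34
PUSH 2   → -34 2
POP      → -34
PUSH -22 → -34 -22
NEG      → -34 22
ADD      → -12
POP      → (empty)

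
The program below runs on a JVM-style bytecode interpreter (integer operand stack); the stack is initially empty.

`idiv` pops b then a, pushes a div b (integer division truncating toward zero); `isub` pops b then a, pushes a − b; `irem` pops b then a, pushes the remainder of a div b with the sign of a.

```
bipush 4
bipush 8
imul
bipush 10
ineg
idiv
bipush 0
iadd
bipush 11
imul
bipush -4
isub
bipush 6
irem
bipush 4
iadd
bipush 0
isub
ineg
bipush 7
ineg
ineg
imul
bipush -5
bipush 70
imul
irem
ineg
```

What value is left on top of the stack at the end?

-7

bipush 4   4
bipush 8   4 8
imul       32
bipush 10  32 10
ineg       32 -10
idiv       -3
bipush 0   -3 0
iadd       -3
bipush 11  -3 11
imul       -33
bipush -4  -33 -4
isub       -29
bipush 6   -29 6
irem       -5
bipush 4   -5 4
iadd       -1
bipush 0   -1 0
isub       -1
ineg       1
bipush 7   1 7
ineg       1 -7
ineg       1 7
imul       7
bipush -5  7 -5
bipush 70  7 -5 70
imul       7 -350
irem       7
ineg       -7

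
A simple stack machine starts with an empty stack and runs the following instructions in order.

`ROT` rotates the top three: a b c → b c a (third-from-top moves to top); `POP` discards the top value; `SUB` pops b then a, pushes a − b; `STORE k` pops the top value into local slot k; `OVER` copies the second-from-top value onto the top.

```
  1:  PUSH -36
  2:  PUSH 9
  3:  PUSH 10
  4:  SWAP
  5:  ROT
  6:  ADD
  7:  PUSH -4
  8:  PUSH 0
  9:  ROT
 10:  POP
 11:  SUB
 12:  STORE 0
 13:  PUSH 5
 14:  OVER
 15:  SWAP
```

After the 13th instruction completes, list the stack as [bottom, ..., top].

[10, 5]

PUSH -36 -> -36
PUSH 9   -> -36 9
PUSH 10  -> -36 9 10
SWAP     -> -36 10 9
ROT      -> 10 9 -36
ADD      -> 10 -27
PUSH -4  -> 10 -27 -4
PUSH 0   -> 10 -27 -4 0
ROT      -> 10 -4 0 -27
POP      -> 10 -4 0
SUB      -> 10 -4
STORE 0  -> 10
PUSH 5   -> 10 5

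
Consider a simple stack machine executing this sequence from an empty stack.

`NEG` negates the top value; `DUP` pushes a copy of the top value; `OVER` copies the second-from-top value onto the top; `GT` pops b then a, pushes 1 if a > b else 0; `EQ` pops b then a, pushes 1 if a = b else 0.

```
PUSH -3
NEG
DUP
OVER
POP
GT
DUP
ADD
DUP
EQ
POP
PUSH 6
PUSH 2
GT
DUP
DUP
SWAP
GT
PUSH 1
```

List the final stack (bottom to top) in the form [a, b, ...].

PUSH -3 → [-3]
NEG     → [3]
DUP     → [3, 3]
OVER    → [3, 3, 3]
POP     → [3, 3]
GT      → [0]
DUP     → [0, 0]
ADD     → [0]
DUP     → [0, 0]
EQ      → [1]
POP     → []
PUSH 6  → [6]
PUSH 2  → [6, 2]
GT      → [1]
DUP     → [1, 1]
DUP     → [1, 1, 1]
SWAP    → [1, 1, 1]
GT      → [1, 0]
PUSH 1  → [1, 0, 1]

[1, 0, 1]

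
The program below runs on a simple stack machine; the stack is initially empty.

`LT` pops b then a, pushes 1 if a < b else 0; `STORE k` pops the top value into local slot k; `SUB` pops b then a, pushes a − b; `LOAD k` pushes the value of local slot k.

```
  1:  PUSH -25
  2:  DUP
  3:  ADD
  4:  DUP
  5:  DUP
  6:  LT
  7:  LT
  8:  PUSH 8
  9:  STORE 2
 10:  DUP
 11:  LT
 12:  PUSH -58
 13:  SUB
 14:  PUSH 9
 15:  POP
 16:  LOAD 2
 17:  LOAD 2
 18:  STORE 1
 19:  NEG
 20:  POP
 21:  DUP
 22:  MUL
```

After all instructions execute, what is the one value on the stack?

PUSH -25 → -25
DUP      → -25 -25
ADD      → -50
DUP      → -50 -50
DUP      → -50 -50 -50
LT       → -50 0
LT       → 1
PUSH 8   → 1 8
STORE 2  → 1
DUP      → 1 1
LT       → 0
PUSH -58 → 0 -58
SUB      → 58
PUSH 9   → 58 9
POP      → 58
LOAD 2   → 58 8
LOAD 2   → 58 8 8
STORE 1  → 58 8
NEG      → 58 -8
POP      → 58
DUP      → 58 58
MUL      → 3364

3364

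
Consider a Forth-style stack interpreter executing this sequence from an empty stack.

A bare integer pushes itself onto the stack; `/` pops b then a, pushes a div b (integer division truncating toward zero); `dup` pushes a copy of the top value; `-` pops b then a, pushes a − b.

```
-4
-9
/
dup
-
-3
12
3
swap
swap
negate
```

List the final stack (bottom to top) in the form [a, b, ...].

-4     -> -4
-9     -> -4 -9
/      -> 0
dup    -> 0 0
-      -> 0
-3     -> 0 -3
12     -> 0 -3 12
3      -> 0 -3 12 3
swap   -> 0 -3 3 12
swap   -> 0 -3 12 3
negate -> 0 -3 12 -3

[0, -3, 12, -3]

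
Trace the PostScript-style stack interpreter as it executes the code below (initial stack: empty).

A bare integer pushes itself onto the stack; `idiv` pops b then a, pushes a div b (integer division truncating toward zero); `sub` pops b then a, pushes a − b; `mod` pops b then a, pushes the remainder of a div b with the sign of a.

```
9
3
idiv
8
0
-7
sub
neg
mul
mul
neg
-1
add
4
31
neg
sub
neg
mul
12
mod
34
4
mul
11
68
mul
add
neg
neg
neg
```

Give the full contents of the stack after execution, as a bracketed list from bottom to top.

9    : [9]
3    : [9, 3]
idiv : [3]
8    : [3, 8]
0    : [3, 8, 0]
-7   : [3, 8, 0, -7]
sub  : [3, 8, 7]
neg  : [3, 8, -7]
mul  : [3, -56]
mul  : [-168]
neg  : [168]
-1   : [168, -1]
add  : [167]
4    : [167, 4]
31   : [167, 4, 31]
neg  : [167, 4, -31]
sub  : [167, 35]
neg  : [167, -35]
mul  : [-5845]
12   : [-5845, 12]
mod  : [-1]
34   : [-1, 34]
4    : [-1, 34, 4]
mul  : [-1, 136]
11   : [-1, 136, 11]
68   : [-1, 136, 11, 68]
mul  : [-1, 136, 748]
add  : [-1, 884]
neg  : [-1, -884]
neg  : [-1, 884]
neg  : [-1, -884]

[-1, -884]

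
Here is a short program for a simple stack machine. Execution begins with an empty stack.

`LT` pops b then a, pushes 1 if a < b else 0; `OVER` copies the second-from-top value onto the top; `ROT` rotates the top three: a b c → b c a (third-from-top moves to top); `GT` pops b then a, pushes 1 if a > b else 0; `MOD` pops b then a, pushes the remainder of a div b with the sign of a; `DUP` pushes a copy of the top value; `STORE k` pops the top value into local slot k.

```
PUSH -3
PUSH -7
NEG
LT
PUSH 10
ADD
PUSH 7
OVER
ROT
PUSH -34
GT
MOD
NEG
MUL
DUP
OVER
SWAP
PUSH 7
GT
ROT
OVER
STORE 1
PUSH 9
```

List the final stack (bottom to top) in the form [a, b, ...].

PUSH -3  → [-3]
PUSH -7  → [-3, -7]
NEG      → [-3, 7]
LT       → [1]
PUSH 10  → [1, 10]
ADD      → [11]
PUSH 7   → [11, 7]
OVER     → [11, 7, 11]
ROT      → [7, 11, 11]
PUSH -34 → [7, 11, 11, -34]
GT       → [7, 11, 1]
MOD      → [7, 0]
NEG      → [7, 0]
MUL      → [0]
DUP      → [0, 0]
OVER     → [0, 0, 0]
SWAP     → [0, 0, 0]
PUSH 7   → [0, 0, 0, 7]
GT       → [0, 0, 0]
ROT      → [0, 0, 0]
OVER     → [0, 0, 0, 0]
STORE 1  → [0, 0, 0]
PUSH 9   → [0, 0, 0, 9]

[0, 0, 0, 9]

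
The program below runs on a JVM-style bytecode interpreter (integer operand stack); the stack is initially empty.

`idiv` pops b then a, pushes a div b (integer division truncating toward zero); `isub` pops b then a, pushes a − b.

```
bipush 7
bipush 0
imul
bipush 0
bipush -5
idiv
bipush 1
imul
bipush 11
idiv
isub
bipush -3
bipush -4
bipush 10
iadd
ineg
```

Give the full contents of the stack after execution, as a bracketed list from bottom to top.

bipush 7  -> [7]
bipush 0  -> [7, 0]
imul      -> [0]
bipush 0  -> [0, 0]
bipush -5 -> [0, 0, -5]
idiv      -> [0, 0]
bipush 1  -> [0, 0, 1]
imul      -> [0, 0]
bipush 11 -> [0, 0, 11]
idiv      -> [0, 0]
isub      -> [0]
bipush -3 -> [0, -3]
bipush -4 -> [0, -3, -4]
bipush 10 -> [0, -3, -4, 10]
iadd      -> [0, -3, 6]
ineg      -> [0, -3, -6]

[0, -3, -6]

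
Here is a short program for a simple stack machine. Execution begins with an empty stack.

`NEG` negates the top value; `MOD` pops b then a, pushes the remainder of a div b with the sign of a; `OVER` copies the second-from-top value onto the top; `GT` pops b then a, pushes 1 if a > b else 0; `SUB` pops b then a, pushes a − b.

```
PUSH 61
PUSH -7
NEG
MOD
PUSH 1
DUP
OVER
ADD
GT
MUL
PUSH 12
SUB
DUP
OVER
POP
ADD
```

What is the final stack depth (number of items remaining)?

1

PUSH 61 -> [61]
PUSH -7 -> [61, -7]
NEG     -> [61, 7]
MOD     -> [5]
PUSH 1  -> [5, 1]
DUP     -> [5, 1, 1]
OVER    -> [5, 1, 1, 1]
ADD     -> [5, 1, 2]
GT      -> [5, 0]
MUL     -> [0]
PUSH 12 -> [0, 12]
SUB     -> [-12]
DUP     -> [-12, -12]
OVER    -> [-12, -12, -12]
POP     -> [-12, -12]
ADD     -> [-24]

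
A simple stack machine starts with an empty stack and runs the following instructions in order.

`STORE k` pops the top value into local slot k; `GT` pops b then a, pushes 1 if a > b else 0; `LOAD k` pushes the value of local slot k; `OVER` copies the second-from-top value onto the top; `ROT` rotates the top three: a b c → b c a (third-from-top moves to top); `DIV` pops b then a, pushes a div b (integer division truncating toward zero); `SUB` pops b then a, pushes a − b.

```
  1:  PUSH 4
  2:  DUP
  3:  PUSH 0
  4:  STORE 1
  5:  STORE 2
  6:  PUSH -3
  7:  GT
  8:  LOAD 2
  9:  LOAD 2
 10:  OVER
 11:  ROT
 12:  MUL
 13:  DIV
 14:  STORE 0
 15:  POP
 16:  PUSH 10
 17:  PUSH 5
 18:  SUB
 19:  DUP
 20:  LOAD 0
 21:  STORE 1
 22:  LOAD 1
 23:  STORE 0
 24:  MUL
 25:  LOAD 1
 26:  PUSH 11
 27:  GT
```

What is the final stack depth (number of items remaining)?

2

PUSH 4  -> [4]
DUP     -> [4, 4]
PUSH 0  -> [4, 4, 0]
STORE 1 -> [4, 4]
STORE 2 -> [4]
PUSH -3 -> [4, -3]
GT      -> [1]
LOAD 2  -> [1, 4]
LOAD 2  -> [1, 4, 4]
OVER    -> [1, 4, 4, 4]
ROT     -> [1, 4, 4, 4]
MUL     -> [1, 4, 16]
DIV     -> [1, 0]
STORE 0 -> [1]
POP     -> []
PUSH 10 -> [10]
PUSH 5  -> [10, 5]
SUB     -> [5]
DUP     -> [5, 5]
LOAD 0  -> [5, 5, 0]
STORE 1 -> [5, 5]
LOAD 1  -> [5, 5, 0]
STORE 0 -> [5, 5]
MUL     -> [25]
LOAD 1  -> [25, 0]
PUSH 11 -> [25, 0, 11]
GT      -> [25, 0]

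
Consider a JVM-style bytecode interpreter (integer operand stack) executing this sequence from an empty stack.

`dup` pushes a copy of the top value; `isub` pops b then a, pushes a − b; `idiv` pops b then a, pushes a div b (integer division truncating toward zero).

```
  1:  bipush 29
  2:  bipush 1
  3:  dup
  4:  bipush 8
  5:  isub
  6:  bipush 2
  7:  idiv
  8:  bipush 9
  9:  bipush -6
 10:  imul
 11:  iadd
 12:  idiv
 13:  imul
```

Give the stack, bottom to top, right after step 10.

[29, 1, -3, -54]

bipush 29  [29]
bipush 1   [29, 1]
dup        [29, 1, 1]
bipush 8   [29, 1, 1, 8]
isub       [29, 1, -7]
bipush 2   [29, 1, -7, 2]
idiv       [29, 1, -3]
bipush 9   [29, 1, -3, 9]
bipush -6  [29, 1, -3, 9, -6]
imul       [29, 1, -3, -54]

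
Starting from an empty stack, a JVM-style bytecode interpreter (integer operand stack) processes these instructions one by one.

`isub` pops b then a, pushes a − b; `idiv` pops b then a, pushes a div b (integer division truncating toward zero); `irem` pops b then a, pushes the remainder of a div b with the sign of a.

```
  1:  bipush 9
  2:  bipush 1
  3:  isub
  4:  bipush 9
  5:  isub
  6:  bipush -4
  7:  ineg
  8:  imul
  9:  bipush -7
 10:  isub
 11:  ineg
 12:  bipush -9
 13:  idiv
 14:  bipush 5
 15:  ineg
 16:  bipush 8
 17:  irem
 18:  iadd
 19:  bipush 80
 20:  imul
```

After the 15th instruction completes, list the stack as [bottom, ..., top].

bipush 9  : 9
bipush 1  : 9 1
isub      : 8
bipush 9  : 8 9
isub      : -1
bipush -4 : -1 -4
ineg      : -1 4
imul      : -4
bipush -7 : -4 -7
isub      : 3
ineg      : -3
bipush -9 : -3 -9
idiv      : 0
bipush 5  : 0 5
ineg      : 0 -5

[0, -5]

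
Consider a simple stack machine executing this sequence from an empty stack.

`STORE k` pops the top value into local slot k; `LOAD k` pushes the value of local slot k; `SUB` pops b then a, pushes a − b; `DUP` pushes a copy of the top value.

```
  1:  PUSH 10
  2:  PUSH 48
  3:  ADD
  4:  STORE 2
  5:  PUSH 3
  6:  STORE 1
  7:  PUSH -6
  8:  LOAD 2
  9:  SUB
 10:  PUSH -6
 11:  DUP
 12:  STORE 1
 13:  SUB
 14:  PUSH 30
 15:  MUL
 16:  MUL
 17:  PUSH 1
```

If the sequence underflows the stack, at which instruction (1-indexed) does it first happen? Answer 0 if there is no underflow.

16

PUSH 10 -> 10
PUSH 48 -> 10 48
ADD     -> 58
STORE 2 -> (empty)
PUSH 3  -> 3
STORE 1 -> (empty)
PUSH -6 -> -6
LOAD 2  -> -6 58
SUB     -> -64
PUSH -6 -> -64 -6
DUP     -> -64 -6 -6
STORE 1 -> -64 -6
SUB     -> -58
PUSH 30 -> -58 30
MUL     -> -1740
MUL  — needs 2 operands, stack has 1 → underflow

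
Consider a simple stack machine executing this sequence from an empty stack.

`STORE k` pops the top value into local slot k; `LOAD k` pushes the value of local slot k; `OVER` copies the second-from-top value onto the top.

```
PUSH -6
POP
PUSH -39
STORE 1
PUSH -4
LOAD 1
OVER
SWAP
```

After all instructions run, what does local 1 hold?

PUSH -6  -> [-6]
POP      -> []
PUSH -39 -> [-39]
STORE 1  -> []
PUSH -4  -> [-4]
LOAD 1   -> [-4, -39]
OVER     -> [-4, -39, -4]
SWAP     -> [-4, -4, -39]

-39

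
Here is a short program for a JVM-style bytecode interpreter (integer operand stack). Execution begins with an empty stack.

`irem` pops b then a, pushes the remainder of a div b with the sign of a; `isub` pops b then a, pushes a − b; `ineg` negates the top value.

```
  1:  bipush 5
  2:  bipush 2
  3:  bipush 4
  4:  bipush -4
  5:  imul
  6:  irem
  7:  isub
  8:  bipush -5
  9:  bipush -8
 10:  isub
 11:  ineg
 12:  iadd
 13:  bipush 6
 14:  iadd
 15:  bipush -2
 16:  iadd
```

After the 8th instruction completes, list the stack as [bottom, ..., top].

[3, -5]

bipush 5  → [5]
bipush 2  → [5, 2]
bipush 4  → [5, 2, 4]
bipush -4 → [5, 2, 4, -4]
imul      → [5, 2, -16]
irem      → [5, 2]
isub      → [3]
bipush -5 → [3, -5]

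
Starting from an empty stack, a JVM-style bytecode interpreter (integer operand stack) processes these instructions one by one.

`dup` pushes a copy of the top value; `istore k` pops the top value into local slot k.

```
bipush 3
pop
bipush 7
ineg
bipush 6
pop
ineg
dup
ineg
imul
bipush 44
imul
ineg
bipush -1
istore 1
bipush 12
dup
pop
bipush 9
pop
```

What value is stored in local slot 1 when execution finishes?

bipush 3  : [3]
pop       : []
bipush 7  : [7]
ineg      : [-7]
bipush 6  : [-7, 6]
pop       : [-7]
ineg      : [7]
dup       : [7, 7]
ineg      : [7, -7]
imul      : [-49]
bipush 44 : [-49, 44]
imul      : [-2156]
ineg      : [2156]
bipush -1 : [2156, -1]
istore 1  : [2156]
bipush 12 : [2156, 12]
dup       : [2156, 12, 12]
pop       : [2156, 12]
bipush 9  : [2156, 12, 9]
pop       : [2156, 12]

-1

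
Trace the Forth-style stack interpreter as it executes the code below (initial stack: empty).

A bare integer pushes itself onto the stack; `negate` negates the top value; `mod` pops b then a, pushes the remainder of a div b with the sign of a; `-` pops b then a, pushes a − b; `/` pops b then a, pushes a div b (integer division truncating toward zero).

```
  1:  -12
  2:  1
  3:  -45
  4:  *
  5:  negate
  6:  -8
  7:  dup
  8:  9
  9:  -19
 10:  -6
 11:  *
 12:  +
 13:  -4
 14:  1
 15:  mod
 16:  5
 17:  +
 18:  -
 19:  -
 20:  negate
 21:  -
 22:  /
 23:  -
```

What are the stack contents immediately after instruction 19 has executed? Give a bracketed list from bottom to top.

[-12, 45, -8, -126]

-12    -> [-12]
1      -> [-12, 1]
-45    -> [-12, 1, -45]
*      -> [-12, -45]
negate -> [-12, 45]
-8     -> [-12, 45, -8]
dup    -> [-12, 45, -8, -8]
9      -> [-12, 45, -8, -8, 9]
-19    -> [-12, 45, -8, -8, 9, -19]
-6     -> [-12, 45, -8, -8, 9, -19, -6]
*      -> [-12, 45, -8, -8, 9, 114]
+      -> [-12, 45, -8, -8, 123]
-4     -> [-12, 45, -8, -8, 123, -4]
1      -> [-12, 45, -8, -8, 123, -4, 1]
mod    -> [-12, 45, -8, -8, 123, 0]
5      -> [-12, 45, -8, -8, 123, 0, 5]
+      -> [-12, 45, -8, -8, 123, 5]
-      -> [-12, 45, -8, -8, 118]
-      -> [-12, 45, -8, -126]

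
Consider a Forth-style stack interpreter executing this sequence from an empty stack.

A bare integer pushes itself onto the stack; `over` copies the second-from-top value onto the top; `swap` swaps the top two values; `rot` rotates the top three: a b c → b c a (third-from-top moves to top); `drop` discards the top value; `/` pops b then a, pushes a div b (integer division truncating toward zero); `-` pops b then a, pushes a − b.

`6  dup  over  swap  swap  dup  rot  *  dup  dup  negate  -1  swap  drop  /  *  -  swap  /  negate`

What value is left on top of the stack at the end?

-217

6       [6]
dup     [6, 6]
over    [6, 6, 6]
swap    [6, 6, 6]
swap    [6, 6, 6]
dup     [6, 6, 6, 6]
rot     [6, 6, 6, 6]
*       [6, 6, 36]
dup     [6, 6, 36, 36]
dup     [6, 6, 36, 36, 36]
negate  [6, 6, 36, 36, -36]
-1      [6, 6, 36, 36, -36, -1]
swap    [6, 6, 36, 36, -1, -36]
drop    [6, 6, 36, 36, -1]
/       [6, 6, 36, -36]
*       [6, 6, -1296]
-       [6, 1302]
swap    [1302, 6]
/       [217]
negate  [-217]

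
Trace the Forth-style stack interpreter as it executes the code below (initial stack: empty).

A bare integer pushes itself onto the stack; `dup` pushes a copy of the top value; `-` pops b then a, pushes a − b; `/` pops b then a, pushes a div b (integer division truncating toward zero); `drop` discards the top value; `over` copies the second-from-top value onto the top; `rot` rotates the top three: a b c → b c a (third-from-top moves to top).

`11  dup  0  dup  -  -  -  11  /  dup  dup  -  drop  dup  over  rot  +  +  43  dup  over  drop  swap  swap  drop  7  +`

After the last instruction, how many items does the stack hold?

11   -> 11
dup  -> 11 11
0    -> 11 11 0
dup  -> 11 11 0 0
-    -> 11 11 0
-    -> 11 11
-    -> 0
11   -> 0 11
/    -> 0
dup  -> 0 0
dup  -> 0 0 0
-    -> 0 0
drop -> 0
dup  -> 0 0
over -> 0 0 0
rot  -> 0 0 0
+    -> 0 0
+    -> 0
43   -> 0 43
dup  -> 0 43 43
over -> 0 43 43 43
drop -> 0 43 43
swap -> 0 43 43
swap -> 0 43 43
drop -> 0 43
7    -> 0 43 7
+    -> 0 50

2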